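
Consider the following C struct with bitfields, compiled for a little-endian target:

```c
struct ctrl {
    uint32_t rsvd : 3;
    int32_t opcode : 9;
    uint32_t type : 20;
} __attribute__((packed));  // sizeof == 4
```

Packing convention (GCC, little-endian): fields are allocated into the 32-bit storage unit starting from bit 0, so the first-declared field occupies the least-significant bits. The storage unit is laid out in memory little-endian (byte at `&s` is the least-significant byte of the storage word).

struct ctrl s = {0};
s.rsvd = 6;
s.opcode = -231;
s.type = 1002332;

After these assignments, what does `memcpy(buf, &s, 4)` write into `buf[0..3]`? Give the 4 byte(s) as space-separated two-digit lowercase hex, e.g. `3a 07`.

ce c8 b5 f4

rsvd:3 = 6 → 0x6 << 0 → word 0x00000006
opcode:9 = -231 → 0x119 << 3 → word 0x000008ce
type:20 = 1002332 → 0xf4b5c << 12 → word 0xf4b5c8ce
word = 0xf4b5c8ce → little-endian bytes:
  [0]=0xce  [1]=0xc8  [2]=0xb5  [3]=0xf4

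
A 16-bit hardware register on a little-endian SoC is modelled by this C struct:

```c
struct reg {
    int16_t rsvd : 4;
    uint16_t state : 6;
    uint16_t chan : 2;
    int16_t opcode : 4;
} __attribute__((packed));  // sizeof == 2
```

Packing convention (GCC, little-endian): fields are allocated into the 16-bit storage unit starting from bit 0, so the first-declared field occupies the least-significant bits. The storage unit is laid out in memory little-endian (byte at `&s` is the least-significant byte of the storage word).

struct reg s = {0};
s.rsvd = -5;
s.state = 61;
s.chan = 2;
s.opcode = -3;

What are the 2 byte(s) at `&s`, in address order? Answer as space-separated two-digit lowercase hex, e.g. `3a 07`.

db db

rsvd (4b) val=-5 bits=0xb at bit 0: 0x000b
state (6b) val=61 bits=0x3d at bit 4: 0x03db
chan (2b) val=2 bits=0x2 at bit 10: 0x0bdb
opcode (4b) val=-3 bits=0xd at bit 12: 0xdbdb
word = 0xdbdb → little-endian bytes:
  [0]=0xdb  [1]=0xdb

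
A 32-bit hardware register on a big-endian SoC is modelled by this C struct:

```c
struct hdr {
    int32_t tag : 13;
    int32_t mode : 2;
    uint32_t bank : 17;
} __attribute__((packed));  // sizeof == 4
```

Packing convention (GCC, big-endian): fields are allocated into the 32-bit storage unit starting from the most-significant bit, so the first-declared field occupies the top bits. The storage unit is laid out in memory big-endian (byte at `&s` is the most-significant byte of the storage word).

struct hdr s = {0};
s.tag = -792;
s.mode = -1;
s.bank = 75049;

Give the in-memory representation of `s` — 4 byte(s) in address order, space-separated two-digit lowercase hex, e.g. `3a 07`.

[19+:13] tag=-792 & 0x1fff = 0x1ce8; word=0xe7400000
[17+:2] mode=-1 & 0x3 = 0x3; word=0xe7460000
[0+:17] bank=75049 & 0x1ffff = 0x12529; word=0xe7472529
word = 0xe7472529 → big-endian bytes:
  [0]=0xe7  [1]=0x47  [2]=0x25  [3]=0x29

e7 47 25 29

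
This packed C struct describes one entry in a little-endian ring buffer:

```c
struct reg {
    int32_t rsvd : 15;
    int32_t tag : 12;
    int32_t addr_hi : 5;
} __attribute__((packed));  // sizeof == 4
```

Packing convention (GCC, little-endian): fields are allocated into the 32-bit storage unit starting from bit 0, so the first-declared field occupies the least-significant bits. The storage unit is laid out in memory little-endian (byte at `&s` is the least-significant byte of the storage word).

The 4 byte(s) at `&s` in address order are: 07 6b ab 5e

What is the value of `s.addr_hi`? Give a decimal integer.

11

[0]=0x07 [1]=0x6b [2]=0xab [3]=0x5e (little-endian) → word 0x5eab6b07
rsvd:15 @ bit 0 → (0x5eab6b07>>0)&0x7fff = 0x6b07
tag:12 @ bit 15 → (0x5eab6b07>>15)&0xfff = 0xd56
addr_hi:5 @ bit 27 → (0x5eab6b07>>27)&0x1f = 0xb  ←
addr_hi signed 5b, MSB=0: value = 11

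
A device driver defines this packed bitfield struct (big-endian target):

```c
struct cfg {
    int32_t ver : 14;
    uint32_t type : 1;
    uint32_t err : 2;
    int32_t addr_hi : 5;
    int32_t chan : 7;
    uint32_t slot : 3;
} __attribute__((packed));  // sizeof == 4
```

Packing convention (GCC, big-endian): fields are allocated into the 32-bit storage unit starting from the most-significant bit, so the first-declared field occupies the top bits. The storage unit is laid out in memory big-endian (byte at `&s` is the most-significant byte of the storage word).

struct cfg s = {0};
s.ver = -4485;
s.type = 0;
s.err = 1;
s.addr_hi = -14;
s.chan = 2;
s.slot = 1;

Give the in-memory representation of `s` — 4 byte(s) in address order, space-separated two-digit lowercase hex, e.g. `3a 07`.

b9 ec c8 11

[18+:14] ver=-4485 & 0x3fff = 0x2e7b; word=0xb9ec0000
[17+:1] type=0 & 0x1 = 0x0; word=0xb9ec0000
[15+:2] err=1 & 0x3 = 0x1; word=0xb9ec8000
[10+:5] addr_hi=-14 & 0x1f = 0x12; word=0xb9ecc800
[3+:7] chan=2 & 0x7f = 0x2; word=0xb9ecc810
[0+:3] slot=1 & 0x7 = 0x1; word=0xb9ecc811
word = 0xb9ecc811 → big-endian bytes:
  [0]=0xb9  [1]=0xec  [2]=0xc8  [3]=0x11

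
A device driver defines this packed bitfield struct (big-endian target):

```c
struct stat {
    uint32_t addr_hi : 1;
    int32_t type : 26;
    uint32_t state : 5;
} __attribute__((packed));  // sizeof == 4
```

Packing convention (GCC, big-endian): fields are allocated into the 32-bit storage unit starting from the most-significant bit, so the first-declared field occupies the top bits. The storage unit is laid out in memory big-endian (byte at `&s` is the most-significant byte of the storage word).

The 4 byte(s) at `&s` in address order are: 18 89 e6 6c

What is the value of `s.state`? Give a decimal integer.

[0]=0x18 [1]=0x89 [2]=0xe6 [3]=0x6c (big-endian) → word 0x1889e66c
addr_hi:1 @ bit 31 → (0x1889e66c>>31)&0x1 = 0x0
type:26 @ bit 5 → (0x1889e66c>>5)&0x3ffffff = 0xc44f33
state:5 @ bit 0 → (0x1889e66c>>0)&0x1f = 0xc  ←

12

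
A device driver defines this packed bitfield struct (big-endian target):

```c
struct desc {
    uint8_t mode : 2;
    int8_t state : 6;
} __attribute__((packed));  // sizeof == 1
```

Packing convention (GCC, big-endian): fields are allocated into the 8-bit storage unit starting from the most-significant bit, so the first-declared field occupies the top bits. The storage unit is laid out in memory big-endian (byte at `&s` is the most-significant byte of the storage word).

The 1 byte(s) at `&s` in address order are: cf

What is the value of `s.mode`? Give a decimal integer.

3

[0]=0xcf (big-endian) → word 0xcf
mode [6+:2] = (word>>6) & 0x3 = 3  ←
state [0+:6] = (word>>0) & 0x3f = 15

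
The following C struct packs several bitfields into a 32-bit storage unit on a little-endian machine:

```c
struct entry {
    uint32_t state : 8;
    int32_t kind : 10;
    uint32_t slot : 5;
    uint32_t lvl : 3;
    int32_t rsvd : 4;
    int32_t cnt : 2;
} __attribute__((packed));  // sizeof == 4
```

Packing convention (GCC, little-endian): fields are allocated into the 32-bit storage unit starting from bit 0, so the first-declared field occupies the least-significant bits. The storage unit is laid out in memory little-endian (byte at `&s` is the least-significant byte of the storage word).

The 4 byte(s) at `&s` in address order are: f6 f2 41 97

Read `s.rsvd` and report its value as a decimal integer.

[0]=0xf6 [1]=0xf2 [2]=0x41 [3]=0x97 (little-endian) → word 0x9741f2f6
state:8 @ bit 0 → (0x9741f2f6>>0)&0xff = 0xf6
kind:10 @ bit 8 → (0x9741f2f6>>8)&0x3ff = 0x1f2
slot:5 @ bit 18 → (0x9741f2f6>>18)&0x1f = 0x10
lvl:3 @ bit 23 → (0x9741f2f6>>23)&0x7 = 0x6
rsvd:4 @ bit 26 → (0x9741f2f6>>26)&0xf = 0x5  ←
cnt:2 @ bit 30 → (0x9741f2f6>>30)&0x3 = 0x2
rsvd signed 4b, MSB=0: value = 5

5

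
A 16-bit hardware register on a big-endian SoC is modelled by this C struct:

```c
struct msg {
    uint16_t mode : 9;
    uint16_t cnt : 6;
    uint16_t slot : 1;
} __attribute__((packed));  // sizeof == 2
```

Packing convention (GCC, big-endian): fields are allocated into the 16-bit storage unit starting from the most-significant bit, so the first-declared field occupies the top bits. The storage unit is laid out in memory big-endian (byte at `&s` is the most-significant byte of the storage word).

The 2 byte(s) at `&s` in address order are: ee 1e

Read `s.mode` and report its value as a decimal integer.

476

[0]=0xee [1]=0x1e (big-endian) → word 0xee1e
mode:9 @ bit 7 → (0xee1e>>7)&0x1ff = 0x1dc  ←
cnt:6 @ bit 1 → (0xee1e>>1)&0x3f = 0xf
slot:1 @ bit 0 → (0xee1e>>0)&0x1 = 0x0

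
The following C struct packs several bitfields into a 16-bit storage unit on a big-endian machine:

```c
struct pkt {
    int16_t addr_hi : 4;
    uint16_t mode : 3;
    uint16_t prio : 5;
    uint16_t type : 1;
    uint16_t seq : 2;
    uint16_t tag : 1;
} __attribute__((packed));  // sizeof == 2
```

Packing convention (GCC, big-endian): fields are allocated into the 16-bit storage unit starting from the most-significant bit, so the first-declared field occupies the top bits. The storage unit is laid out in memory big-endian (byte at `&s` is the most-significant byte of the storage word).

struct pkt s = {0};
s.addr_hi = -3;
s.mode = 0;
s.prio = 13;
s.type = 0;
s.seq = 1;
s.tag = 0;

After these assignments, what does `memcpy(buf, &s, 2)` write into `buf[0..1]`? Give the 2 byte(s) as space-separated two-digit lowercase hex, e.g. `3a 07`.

addr_hi (4b) val=-3 bits=0xd at bit 12: 0xd000
mode (3b) val=0 bits=0x0 at bit 9: 0xd000
prio (5b) val=13 bits=0xd at bit 4: 0xd0d0
type (1b) val=0 bits=0x0 at bit 3: 0xd0d0
seq (2b) val=1 bits=0x1 at bit 1: 0xd0d2
tag (1b) val=0 bits=0x0 at bit 0: 0xd0d2
word = 0xd0d2 → big-endian bytes:
  [0]=0xd0  [1]=0xd2

d0 d2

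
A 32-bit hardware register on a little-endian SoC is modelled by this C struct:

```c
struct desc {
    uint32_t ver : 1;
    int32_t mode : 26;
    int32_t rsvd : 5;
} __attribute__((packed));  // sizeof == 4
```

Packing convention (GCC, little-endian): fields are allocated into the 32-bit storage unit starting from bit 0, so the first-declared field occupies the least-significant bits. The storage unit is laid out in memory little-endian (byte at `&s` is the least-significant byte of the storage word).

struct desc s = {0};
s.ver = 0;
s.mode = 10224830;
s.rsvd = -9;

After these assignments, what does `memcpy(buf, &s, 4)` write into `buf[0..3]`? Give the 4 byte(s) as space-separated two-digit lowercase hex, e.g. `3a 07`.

ver:1 = 0 → 0x0 << 0 → word 0x00000000
mode:26 = 10224830 → 0x9c04be << 1 → word 0x0138097c
rsvd:5 = -9 → 0x17 << 27 → word 0xb938097c
word = 0xb938097c → little-endian bytes:
  [0]=0x7c  [1]=0x09  [2]=0x38  [3]=0xb9

7c 09 38 b9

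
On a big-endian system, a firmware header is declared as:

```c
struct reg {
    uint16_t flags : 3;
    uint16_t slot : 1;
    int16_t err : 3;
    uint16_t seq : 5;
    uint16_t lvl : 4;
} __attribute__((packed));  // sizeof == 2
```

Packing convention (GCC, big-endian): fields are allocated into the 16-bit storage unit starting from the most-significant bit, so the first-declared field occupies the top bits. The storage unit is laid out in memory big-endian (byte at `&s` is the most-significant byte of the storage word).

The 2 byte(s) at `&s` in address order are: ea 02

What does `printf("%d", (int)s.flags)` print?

7

[0]=0xea [1]=0x02 (big-endian) → word 0xea02
flags [13+:3] = (word>>13) & 0x7 = 7  ←
slot [12+:1] = (word>>12) & 0x1 = 0
err [9+:3] = (word>>9) & 0x7 = 5
seq [4+:5] = (word>>4) & 0x1f = 0
lvl [0+:4] = (word>>0) & 0xf = 2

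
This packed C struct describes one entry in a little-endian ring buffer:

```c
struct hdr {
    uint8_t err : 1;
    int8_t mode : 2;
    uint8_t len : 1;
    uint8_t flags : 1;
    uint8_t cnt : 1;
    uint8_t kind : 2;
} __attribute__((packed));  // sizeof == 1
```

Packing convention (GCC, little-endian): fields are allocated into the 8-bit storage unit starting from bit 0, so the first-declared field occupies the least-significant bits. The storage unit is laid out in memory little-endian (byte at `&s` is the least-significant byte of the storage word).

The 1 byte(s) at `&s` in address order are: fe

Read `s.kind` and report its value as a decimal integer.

[0]=0xfe (little-endian) → word 0xfe
err [0+:1] = (word>>0) & 0x1 = 0
mode [1+:2] = (word>>1) & 0x3 = 3
len [3+:1] = (word>>3) & 0x1 = 1
flags [4+:1] = (word>>4) & 0x1 = 1
cnt [5+:1] = (word>>5) & 0x1 = 1
kind [6+:2] = (word>>6) & 0x3 = 3  ←

3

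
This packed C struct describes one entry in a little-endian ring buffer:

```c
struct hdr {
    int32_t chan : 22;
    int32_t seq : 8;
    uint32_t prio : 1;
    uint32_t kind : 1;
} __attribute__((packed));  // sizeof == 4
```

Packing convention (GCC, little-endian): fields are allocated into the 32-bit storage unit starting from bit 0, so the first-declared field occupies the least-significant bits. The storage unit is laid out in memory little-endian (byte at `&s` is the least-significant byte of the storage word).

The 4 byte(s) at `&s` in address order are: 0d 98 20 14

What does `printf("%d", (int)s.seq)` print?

[0]=0x0d [1]=0x98 [2]=0x20 [3]=0x14 (little-endian) → word 0x1420980d
chan:22 @ bit 0 → (0x1420980d>>0)&0x3fffff = 0x20980d
seq:8 @ bit 22 → (0x1420980d>>22)&0xff = 0x50  ←
prio:1 @ bit 30 → (0x1420980d>>30)&0x1 = 0x0
kind:1 @ bit 31 → (0x1420980d>>31)&0x1 = 0x0
seq signed 8b, MSB=0: value = 80

80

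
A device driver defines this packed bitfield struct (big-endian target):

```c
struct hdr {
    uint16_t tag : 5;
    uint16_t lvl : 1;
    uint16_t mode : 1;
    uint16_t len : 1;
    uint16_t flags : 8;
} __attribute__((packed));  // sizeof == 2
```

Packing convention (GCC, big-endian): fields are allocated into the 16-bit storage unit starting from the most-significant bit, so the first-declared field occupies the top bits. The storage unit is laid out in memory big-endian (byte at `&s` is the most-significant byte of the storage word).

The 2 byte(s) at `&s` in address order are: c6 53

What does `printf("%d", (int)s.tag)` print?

[0]=0xc6 [1]=0x53 (big-endian) → word 0xc653
tag [11+:5] = (word>>11) & 0x1f = 24  ←
lvl [10+:1] = (word>>10) & 0x1 = 1
mode [9+:1] = (word>>9) & 0x1 = 1
len [8+:1] = (word>>8) & 0x1 = 0
flags [0+:8] = (word>>0) & 0xff = 83

24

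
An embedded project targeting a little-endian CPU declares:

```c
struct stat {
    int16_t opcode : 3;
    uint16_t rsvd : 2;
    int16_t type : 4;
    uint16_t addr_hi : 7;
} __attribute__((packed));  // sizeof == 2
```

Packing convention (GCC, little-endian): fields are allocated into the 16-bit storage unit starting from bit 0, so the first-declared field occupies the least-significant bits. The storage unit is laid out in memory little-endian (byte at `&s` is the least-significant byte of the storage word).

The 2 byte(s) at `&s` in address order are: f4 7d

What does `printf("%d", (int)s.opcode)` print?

[0]=0xf4 [1]=0x7d (little-endian) → word 0x7df4
opcode [0+:3] = (word>>0) & 0x7 = 4  ←
rsvd [3+:2] = (word>>3) & 0x3 = 2
type [5+:4] = (word>>5) & 0xf = 15
addr_hi [9+:7] = (word>>9) & 0x7f = 62
opcode signed 3b, MSB=1: 4 - 8 = -4

-4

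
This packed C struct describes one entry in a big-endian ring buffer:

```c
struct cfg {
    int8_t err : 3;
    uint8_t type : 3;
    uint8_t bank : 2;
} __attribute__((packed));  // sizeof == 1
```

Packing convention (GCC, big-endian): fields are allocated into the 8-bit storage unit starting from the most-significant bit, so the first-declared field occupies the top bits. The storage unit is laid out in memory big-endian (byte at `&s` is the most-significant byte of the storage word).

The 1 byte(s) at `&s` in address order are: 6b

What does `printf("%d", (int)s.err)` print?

[0]=0x6b (big-endian) → word 0x6b
err:3 @ bit 5 → (0x6b>>5)&0x7 = 0x3  ←
type:3 @ bit 2 → (0x6b>>2)&0x7 = 0x2
bank:2 @ bit 0 → (0x6b>>0)&0x3 = 0x3
err signed 3b, MSB=0: value = 3

3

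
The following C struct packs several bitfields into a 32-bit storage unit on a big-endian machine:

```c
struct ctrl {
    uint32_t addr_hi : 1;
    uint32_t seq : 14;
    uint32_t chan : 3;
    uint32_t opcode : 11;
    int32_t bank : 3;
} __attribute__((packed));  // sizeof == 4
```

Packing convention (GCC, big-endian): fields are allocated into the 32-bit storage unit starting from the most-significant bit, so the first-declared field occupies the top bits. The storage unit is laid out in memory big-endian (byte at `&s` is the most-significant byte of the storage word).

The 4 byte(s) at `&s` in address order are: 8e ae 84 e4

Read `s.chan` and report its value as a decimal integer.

2

[0]=0x8e [1]=0xae [2]=0x84 [3]=0xe4 (big-endian) → word 0x8eae84e4
addr_hi:1 @ bit 31 → (0x8eae84e4>>31)&0x1 = 0x1
seq:14 @ bit 17 → (0x8eae84e4>>17)&0x3fff = 0x757
chan:3 @ bit 14 → (0x8eae84e4>>14)&0x7 = 0x2  ←
opcode:11 @ bit 3 → (0x8eae84e4>>3)&0x7ff = 0x9c
bank:3 @ bit 0 → (0x8eae84e4>>0)&0x7 = 0x4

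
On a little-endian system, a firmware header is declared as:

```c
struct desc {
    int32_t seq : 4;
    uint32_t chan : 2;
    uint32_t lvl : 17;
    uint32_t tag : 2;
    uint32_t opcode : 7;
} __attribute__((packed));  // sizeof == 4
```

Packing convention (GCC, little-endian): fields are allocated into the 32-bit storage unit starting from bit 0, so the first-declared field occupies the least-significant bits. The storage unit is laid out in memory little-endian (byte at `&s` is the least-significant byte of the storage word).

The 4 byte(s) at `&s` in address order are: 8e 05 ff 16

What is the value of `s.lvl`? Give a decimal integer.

[0]=0x8e [1]=0x05 [2]=0xff [3]=0x16 (little-endian) → word 0x16ff058e
seq [0+:4] = (word>>0) & 0xf = 14
chan [4+:2] = (word>>4) & 0x3 = 0
lvl [6+:17] = (word>>6) & 0x1ffff = 130070  ←
tag [23+:2] = (word>>23) & 0x3 = 1
opcode [25+:7] = (word>>25) & 0x7f = 11

130070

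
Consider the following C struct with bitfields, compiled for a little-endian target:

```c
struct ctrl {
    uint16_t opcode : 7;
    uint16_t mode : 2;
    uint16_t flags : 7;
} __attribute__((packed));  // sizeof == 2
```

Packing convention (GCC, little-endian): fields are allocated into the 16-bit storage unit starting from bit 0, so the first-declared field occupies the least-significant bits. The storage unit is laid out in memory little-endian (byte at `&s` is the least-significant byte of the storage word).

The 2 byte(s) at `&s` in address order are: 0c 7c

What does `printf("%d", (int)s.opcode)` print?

12

[0]=0x0c [1]=0x7c (little-endian) → word 0x7c0c
opcode [0+:7] = (word>>0) & 0x7f = 12  ←
mode [7+:2] = (word>>7) & 0x3 = 0
flags [9+:7] = (word>>9) & 0x7f = 62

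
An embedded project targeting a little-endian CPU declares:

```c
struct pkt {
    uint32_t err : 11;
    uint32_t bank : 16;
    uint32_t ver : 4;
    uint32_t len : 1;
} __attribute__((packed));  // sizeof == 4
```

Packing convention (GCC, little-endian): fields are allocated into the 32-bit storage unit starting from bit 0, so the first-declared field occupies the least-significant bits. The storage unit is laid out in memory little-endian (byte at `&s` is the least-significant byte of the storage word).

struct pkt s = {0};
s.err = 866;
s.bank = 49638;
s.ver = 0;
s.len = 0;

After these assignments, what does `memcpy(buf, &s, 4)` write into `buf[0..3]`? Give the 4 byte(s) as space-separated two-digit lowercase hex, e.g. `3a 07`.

err (11b) val=866 bits=0x362 at bit 0: 0x00000362
bank (16b) val=49638 bits=0xc1e6 at bit 11: 0x060f3362
ver (4b) val=0 bits=0x0 at bit 27: 0x060f3362
len (1b) val=0 bits=0x0 at bit 31: 0x060f3362
word = 0x060f3362 → little-endian bytes:
  [0]=0x62  [1]=0x33  [2]=0x0f  [3]=0x06

62 33 0f 06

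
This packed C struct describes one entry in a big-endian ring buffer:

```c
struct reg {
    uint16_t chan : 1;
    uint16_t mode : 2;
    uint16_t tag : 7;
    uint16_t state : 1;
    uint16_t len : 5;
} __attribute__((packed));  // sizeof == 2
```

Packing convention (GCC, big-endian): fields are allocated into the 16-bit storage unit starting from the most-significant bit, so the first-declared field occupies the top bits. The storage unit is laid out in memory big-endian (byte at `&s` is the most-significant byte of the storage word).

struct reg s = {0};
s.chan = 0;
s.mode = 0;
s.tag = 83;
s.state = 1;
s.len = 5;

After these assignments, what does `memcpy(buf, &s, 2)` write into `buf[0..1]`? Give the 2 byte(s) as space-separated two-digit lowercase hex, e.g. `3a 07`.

[15+:1] chan=0 & 0x1 = 0x0; word=0x0000
[13+:2] mode=0 & 0x3 = 0x0; word=0x0000
[6+:7] tag=83 & 0x7f = 0x53; word=0x14c0
[5+:1] state=1 & 0x1 = 0x1; word=0x14e0
[0+:5] len=5 & 0x1f = 0x5; word=0x14e5
word = 0x14e5 → big-endian bytes:
  [0]=0x14  [1]=0xe5

14 e5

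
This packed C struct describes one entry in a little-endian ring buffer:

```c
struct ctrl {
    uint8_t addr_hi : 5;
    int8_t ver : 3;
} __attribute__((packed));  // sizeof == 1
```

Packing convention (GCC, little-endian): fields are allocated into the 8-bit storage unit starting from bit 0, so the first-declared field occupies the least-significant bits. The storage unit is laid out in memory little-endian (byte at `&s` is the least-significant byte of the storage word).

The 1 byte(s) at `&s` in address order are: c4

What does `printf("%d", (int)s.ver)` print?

[0]=0xc4 (little-endian) → word 0xc4
addr_hi [0+:5] = (word>>0) & 0x1f = 4
ver [5+:3] = (word>>5) & 0x7 = 6  ←
ver signed 3b, MSB=1: 6 - 8 = -2

-2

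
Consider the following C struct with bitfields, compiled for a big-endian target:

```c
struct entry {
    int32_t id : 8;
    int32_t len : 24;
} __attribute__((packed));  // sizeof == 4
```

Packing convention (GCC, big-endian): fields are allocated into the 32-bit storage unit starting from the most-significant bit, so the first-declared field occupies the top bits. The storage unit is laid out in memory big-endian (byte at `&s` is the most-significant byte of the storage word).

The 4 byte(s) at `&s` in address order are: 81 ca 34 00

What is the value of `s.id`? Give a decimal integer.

-127

[0]=0x81 [1]=0xca [2]=0x34 [3]=0x00 (big-endian) → word 0x81ca3400
id [24+:8] = (word>>24) & 0xff = 129  ←
len [0+:24] = (word>>0) & 0xffffff = 13251584
id signed 8b, MSB=1: 129 - 256 = -127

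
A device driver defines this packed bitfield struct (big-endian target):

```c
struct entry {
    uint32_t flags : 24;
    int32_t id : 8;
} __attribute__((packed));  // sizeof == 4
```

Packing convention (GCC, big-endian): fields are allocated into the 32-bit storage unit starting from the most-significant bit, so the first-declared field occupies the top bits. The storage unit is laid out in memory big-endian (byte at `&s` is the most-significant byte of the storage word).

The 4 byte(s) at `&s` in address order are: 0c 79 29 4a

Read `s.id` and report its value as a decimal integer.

74

[0]=0x0c [1]=0x79 [2]=0x29 [3]=0x4a (big-endian) → word 0x0c79294a
flags [8+:24] = (word>>8) & 0xffffff = 817449
id [0+:8] = (word>>0) & 0xff = 74  ←
id signed 8b, MSB=0: value = 74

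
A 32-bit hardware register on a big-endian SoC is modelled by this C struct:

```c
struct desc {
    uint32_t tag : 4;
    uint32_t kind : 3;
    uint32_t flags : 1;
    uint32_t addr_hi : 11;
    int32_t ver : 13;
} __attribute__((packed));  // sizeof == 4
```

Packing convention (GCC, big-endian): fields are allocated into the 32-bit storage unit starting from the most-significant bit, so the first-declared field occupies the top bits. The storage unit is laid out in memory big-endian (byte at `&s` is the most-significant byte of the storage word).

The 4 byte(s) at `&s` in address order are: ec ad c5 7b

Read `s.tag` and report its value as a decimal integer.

[0]=0xec [1]=0xad [2]=0xc5 [3]=0x7b (big-endian) → word 0xecadc57b
tag [28+:4] = (word>>28) & 0xf = 14  ←
kind [25+:3] = (word>>25) & 0x7 = 6
flags [24+:1] = (word>>24) & 0x1 = 0
addr_hi [13+:11] = (word>>13) & 0x7ff = 1390
ver [0+:13] = (word>>0) & 0x1fff = 1403

14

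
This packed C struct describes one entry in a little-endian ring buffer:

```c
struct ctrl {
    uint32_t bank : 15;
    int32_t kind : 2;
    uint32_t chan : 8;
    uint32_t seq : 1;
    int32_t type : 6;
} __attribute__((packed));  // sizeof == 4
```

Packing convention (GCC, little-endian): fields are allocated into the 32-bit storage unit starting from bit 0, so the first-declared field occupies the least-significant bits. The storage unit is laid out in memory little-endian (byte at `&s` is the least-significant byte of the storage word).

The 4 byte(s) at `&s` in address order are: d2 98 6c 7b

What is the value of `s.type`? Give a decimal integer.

30

[0]=0xd2 [1]=0x98 [2]=0x6c [3]=0x7b (little-endian) → word 0x7b6c98d2
bank [0+:15] = (word>>0) & 0x7fff = 6354
kind [15+:2] = (word>>15) & 0x3 = 1
chan [17+:8] = (word>>17) & 0xff = 182
seq [25+:1] = (word>>25) & 0x1 = 1
type [26+:6] = (word>>26) & 0x3f = 30  ←
type signed 6b, MSB=0: value = 30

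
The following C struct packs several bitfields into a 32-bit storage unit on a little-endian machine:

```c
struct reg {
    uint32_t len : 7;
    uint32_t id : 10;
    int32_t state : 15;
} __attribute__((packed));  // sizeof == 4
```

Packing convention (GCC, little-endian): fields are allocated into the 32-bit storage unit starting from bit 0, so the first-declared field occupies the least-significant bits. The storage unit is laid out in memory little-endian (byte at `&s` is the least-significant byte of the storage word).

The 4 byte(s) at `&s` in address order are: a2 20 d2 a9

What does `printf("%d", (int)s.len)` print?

34

[0]=0xa2 [1]=0x20 [2]=0xd2 [3]=0xa9 (little-endian) → word 0xa9d220a2
len:7 @ bit 0 → (0xa9d220a2>>0)&0x7f = 0x22  ←
id:10 @ bit 7 → (0xa9d220a2>>7)&0x3ff = 0x41
state:15 @ bit 17 → (0xa9d220a2>>17)&0x7fff = 0x54e9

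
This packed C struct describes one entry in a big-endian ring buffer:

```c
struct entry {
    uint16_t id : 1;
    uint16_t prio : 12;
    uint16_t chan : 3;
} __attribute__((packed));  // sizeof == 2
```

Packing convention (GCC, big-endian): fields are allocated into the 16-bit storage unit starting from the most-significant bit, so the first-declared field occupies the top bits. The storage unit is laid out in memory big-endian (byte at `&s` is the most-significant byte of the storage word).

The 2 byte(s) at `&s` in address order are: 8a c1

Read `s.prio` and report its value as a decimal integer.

[0]=0x8a [1]=0xc1 (big-endian) → word 0x8ac1
id [15+:1] = (word>>15) & 0x1 = 1
prio [3+:12] = (word>>3) & 0xfff = 344  ←
chan [0+:3] = (word>>0) & 0x7 = 1

344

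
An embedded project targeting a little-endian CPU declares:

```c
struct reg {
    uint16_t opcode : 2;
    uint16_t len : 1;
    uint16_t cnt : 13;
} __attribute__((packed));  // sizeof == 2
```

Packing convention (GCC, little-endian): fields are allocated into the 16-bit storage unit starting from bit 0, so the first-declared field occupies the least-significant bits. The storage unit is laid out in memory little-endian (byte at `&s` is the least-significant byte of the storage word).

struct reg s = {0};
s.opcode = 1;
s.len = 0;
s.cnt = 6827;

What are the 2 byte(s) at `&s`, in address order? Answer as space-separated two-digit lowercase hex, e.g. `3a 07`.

59 d5

opcode:2 = 1 → 0x1 << 0 → word 0x0001
len:1 = 0 → 0x0 << 2 → word 0x0001
cnt:13 = 6827 → 0x1aab << 3 → word 0xd559
word = 0xd559 → little-endian bytes:
  [0]=0x59  [1]=0xd5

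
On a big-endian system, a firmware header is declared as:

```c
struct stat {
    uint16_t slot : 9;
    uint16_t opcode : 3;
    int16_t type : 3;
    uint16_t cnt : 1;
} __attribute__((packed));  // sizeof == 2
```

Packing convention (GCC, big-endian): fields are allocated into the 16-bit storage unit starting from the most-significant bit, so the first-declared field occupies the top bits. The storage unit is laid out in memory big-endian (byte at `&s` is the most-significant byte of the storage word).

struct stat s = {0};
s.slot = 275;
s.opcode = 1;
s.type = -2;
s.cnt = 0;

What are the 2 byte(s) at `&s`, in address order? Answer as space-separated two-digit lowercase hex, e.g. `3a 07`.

89 9c

[7+:9] slot=275 & 0x1ff = 0x113; word=0x8980
[4+:3] opcode=1 & 0x7 = 0x1; word=0x8990
[1+:3] type=-2 & 0x7 = 0x6; word=0x899c
[0+:1] cnt=0 & 0x1 = 0x0; word=0x899c
word = 0x899c → big-endian bytes:
  [0]=0x89  [1]=0x9c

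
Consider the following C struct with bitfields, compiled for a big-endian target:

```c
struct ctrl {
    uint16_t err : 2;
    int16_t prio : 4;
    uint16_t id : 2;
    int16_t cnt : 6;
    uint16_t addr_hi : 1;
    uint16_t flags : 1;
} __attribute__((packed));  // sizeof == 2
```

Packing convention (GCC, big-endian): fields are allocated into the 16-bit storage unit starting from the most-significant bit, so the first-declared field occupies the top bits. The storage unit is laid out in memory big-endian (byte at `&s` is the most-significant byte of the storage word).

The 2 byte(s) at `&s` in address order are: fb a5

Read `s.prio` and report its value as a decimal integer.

[0]=0xfb [1]=0xa5 (big-endian) → word 0xfba5
err [14+:2] = (word>>14) & 0x3 = 3
prio [10+:4] = (word>>10) & 0xf = 14  ←
id [8+:2] = (word>>8) & 0x3 = 3
cnt [2+:6] = (word>>2) & 0x3f = 41
addr_hi [1+:1] = (word>>1) & 0x1 = 0
flags [0+:1] = (word>>0) & 0x1 = 1
prio signed 4b, MSB=1: 14 - 16 = -2

-2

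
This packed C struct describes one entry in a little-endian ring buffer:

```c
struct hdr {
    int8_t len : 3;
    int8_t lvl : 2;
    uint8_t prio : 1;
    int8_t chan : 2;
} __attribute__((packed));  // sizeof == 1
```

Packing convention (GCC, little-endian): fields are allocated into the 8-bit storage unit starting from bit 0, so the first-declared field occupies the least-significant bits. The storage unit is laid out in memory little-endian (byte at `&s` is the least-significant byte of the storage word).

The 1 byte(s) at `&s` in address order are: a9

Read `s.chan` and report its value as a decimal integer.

-2

[0]=0xa9 (little-endian) → word 0xa9
len:3 @ bit 0 → (0xa9>>0)&0x7 = 0x1
lvl:2 @ bit 3 → (0xa9>>3)&0x3 = 0x1
prio:1 @ bit 5 → (0xa9>>5)&0x1 = 0x1
chan:2 @ bit 6 → (0xa9>>6)&0x3 = 0x2  ←
chan signed 2b, MSB=1: 2 - 4 = -2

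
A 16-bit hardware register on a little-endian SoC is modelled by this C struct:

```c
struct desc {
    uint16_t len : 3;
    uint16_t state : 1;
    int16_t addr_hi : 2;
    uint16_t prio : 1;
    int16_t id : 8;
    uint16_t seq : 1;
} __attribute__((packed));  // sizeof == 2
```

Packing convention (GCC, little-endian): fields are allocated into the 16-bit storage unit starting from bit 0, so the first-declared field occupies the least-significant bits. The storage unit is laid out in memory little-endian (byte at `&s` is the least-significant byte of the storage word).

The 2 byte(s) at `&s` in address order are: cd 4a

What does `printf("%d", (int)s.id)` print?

[0]=0xcd [1]=0x4a (little-endian) → word 0x4acd
len:3 @ bit 0 → (0x4acd>>0)&0x7 = 0x5
state:1 @ bit 3 → (0x4acd>>3)&0x1 = 0x1
addr_hi:2 @ bit 4 → (0x4acd>>4)&0x3 = 0x0
prio:1 @ bit 6 → (0x4acd>>6)&0x1 = 0x1
id:8 @ bit 7 → (0x4acd>>7)&0xff = 0x95  ←
seq:1 @ bit 15 → (0x4acd>>15)&0x1 = 0x0
id signed 8b, MSB=1: 149 - 256 = -107

-107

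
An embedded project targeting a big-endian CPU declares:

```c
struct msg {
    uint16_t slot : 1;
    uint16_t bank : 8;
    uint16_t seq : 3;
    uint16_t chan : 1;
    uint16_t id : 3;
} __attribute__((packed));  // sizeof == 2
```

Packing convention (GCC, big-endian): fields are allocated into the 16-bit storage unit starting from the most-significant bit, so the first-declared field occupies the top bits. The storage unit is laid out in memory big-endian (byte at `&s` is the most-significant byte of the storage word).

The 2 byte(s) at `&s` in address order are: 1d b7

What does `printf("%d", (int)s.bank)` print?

59

[0]=0x1d [1]=0xb7 (big-endian) → word 0x1db7
slot:1 @ bit 15 → (0x1db7>>15)&0x1 = 0x0
bank:8 @ bit 7 → (0x1db7>>7)&0xff = 0x3b  ←
seq:3 @ bit 4 → (0x1db7>>4)&0x7 = 0x3
chan:1 @ bit 3 → (0x1db7>>3)&0x1 = 0x0
id:3 @ bit 0 → (0x1db7>>0)&0x7 = 0x7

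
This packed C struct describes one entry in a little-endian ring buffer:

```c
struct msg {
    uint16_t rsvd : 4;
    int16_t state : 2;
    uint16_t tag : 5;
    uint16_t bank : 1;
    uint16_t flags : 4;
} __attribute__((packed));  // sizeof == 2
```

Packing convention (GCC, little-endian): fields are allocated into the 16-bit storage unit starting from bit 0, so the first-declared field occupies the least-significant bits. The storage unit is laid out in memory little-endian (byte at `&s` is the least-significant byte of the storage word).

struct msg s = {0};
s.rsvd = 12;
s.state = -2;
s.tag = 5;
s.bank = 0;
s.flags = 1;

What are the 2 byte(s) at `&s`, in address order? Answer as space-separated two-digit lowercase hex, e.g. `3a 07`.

6c 11

[0+:4] rsvd=12 & 0xf = 0xc; word=0x000c
[4+:2] state=-2 & 0x3 = 0x2; word=0x002c
[6+:5] tag=5 & 0x1f = 0x5; word=0x016c
[11+:1] bank=0 & 0x1 = 0x0; word=0x016c
[12+:4] flags=1 & 0xf = 0x1; word=0x116c
word = 0x116c → little-endian bytes:
  [0]=0x6c  [1]=0x11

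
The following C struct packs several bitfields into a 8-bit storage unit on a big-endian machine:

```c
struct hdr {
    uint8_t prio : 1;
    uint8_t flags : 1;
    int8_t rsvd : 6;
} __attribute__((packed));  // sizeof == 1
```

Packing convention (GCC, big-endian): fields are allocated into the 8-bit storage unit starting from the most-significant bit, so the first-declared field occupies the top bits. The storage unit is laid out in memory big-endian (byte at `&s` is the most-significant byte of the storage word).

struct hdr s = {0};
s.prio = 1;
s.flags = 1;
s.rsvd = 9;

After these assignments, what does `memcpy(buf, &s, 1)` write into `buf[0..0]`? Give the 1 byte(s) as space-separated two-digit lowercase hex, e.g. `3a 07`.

c9

prio (1b) val=1 bits=0x1 at bit 7: 0x80
flags (1b) val=1 bits=0x1 at bit 6: 0xc0
rsvd (6b) val=9 bits=0x9 at bit 0: 0xc9
word = 0xc9 → big-endian bytes:
  [0]=0xc9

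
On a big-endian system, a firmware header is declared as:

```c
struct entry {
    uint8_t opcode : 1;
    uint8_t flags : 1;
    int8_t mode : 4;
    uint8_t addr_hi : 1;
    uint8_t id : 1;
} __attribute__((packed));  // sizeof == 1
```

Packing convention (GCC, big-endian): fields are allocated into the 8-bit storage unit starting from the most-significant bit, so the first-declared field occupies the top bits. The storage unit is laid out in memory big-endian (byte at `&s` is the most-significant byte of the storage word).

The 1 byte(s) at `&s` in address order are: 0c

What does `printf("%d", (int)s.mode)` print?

[0]=0x0c (big-endian) → word 0x0c
opcode [7+:1] = (word>>7) & 0x1 = 0
flags [6+:1] = (word>>6) & 0x1 = 0
mode [2+:4] = (word>>2) & 0xf = 3  ←
addr_hi [1+:1] = (word>>1) & 0x1 = 0
id [0+:1] = (word>>0) & 0x1 = 0
mode signed 4b, MSB=0: value = 3

3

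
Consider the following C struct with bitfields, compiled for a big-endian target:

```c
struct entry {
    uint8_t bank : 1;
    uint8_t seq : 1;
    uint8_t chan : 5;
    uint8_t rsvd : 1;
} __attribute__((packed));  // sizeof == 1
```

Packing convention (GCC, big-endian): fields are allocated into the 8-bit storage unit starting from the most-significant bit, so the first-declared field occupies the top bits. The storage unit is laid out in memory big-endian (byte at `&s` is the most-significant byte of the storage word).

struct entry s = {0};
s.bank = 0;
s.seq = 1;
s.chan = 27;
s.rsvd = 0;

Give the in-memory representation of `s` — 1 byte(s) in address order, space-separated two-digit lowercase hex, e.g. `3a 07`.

76

bank:1 = 0 → 0x0 << 7 → word 0x00
seq:1 = 1 → 0x1 << 6 → word 0x40
chan:5 = 27 → 0x1b << 1 → word 0x76
rsvd:1 = 0 → 0x0 << 0 → word 0x76
word = 0x76 → big-endian bytes:
  [0]=0x76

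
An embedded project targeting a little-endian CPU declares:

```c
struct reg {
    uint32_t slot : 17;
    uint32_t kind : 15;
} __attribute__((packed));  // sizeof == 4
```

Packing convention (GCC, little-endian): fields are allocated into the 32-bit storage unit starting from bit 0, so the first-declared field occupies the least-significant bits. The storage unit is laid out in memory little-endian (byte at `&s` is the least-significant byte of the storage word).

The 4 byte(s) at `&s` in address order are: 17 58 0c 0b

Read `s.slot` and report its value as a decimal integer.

[0]=0x17 [1]=0x58 [2]=0x0c [3]=0x0b (little-endian) → word 0x0b0c5817
slot:17 @ bit 0 → (0x0b0c5817>>0)&0x1ffff = 0x5817  ←
kind:15 @ bit 17 → (0x0b0c5817>>17)&0x7fff = 0x586

22551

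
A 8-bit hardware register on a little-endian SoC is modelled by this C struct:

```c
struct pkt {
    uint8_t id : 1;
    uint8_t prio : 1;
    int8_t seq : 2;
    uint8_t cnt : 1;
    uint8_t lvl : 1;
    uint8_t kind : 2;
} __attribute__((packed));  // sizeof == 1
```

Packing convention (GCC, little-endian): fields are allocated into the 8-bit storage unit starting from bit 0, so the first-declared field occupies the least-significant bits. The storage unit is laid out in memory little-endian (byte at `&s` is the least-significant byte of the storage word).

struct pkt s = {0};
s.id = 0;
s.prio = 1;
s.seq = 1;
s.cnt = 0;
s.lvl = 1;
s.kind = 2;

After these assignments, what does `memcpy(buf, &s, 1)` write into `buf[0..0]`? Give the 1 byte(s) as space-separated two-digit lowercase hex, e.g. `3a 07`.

id:1 = 0 → 0x0 << 0 → word 0x00
prio:1 = 1 → 0x1 << 1 → word 0x02
seq:2 = 1 → 0x1 << 2 → word 0x06
cnt:1 = 0 → 0x0 << 4 → word 0x06
lvl:1 = 1 → 0x1 << 5 → word 0x26
kind:2 = 2 → 0x2 << 6 → word 0xa6
word = 0xa6 → little-endian bytes:
  [0]=0xa6

a6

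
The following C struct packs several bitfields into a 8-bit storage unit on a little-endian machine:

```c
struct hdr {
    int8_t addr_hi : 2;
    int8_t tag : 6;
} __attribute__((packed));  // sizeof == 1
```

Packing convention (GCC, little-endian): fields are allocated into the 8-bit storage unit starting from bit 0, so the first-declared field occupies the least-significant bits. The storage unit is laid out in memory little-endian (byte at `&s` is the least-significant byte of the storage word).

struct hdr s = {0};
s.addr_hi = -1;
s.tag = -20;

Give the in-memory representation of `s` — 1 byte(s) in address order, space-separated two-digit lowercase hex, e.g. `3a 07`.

addr_hi (2b) val=-1 bits=0x3 at bit 0: 0x03
tag (6b) val=-20 bits=0x2c at bit 2: 0xb3
word = 0xb3 → little-endian bytes:
  [0]=0xb3

b3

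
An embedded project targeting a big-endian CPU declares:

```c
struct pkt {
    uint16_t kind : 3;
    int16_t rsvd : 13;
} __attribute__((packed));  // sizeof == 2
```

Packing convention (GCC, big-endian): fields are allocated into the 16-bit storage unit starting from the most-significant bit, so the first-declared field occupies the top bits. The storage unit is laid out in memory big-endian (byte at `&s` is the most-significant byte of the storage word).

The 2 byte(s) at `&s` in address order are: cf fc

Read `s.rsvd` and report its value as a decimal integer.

4092

[0]=0xcf [1]=0xfc (big-endian) → word 0xcffc
kind [13+:3] = (word>>13) & 0x7 = 6
rsvd [0+:13] = (word>>0) & 0x1fff = 4092  ←
rsvd signed 13b, MSB=0: value = 4092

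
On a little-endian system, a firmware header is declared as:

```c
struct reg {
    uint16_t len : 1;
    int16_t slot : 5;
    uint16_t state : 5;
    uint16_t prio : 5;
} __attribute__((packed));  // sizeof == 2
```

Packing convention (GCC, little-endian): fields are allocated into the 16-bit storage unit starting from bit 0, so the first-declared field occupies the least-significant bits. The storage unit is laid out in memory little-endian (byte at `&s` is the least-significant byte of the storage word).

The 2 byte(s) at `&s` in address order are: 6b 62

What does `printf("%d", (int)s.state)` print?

9

[0]=0x6b [1]=0x62 (little-endian) → word 0x626b
len:1 @ bit 0 → (0x626b>>0)&0x1 = 0x1
slot:5 @ bit 1 → (0x626b>>1)&0x1f = 0x15
state:5 @ bit 6 → (0x626b>>6)&0x1f = 0x9  ←
prio:5 @ bit 11 → (0x626b>>11)&0x1f = 0xc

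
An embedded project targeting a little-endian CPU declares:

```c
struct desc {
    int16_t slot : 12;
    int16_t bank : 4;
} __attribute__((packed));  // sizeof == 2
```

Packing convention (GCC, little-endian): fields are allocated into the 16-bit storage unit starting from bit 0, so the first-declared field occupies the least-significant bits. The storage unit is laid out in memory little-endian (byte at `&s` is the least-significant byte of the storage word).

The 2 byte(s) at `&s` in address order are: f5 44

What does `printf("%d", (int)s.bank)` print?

4

[0]=0xf5 [1]=0x44 (little-endian) → word 0x44f5
slot [0+:12] = (word>>0) & 0xfff = 1269
bank [12+:4] = (word>>12) & 0xf = 4  ←
bank signed 4b, MSB=0: value = 4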